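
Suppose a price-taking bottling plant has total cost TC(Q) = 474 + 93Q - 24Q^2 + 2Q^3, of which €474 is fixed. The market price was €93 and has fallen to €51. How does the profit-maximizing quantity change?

MC = 93 - 48Q + 6Q^2; the shutdown threshold is min AVC = €21 (at Q = 6).
At P = €93 ≥ min AVC, set P = MC on the rising branch: Q = 8.
At P = €51 ≥ min AVC, set P = MC: Q = 7. The firm stays open but cuts output.

Output falls from 8 to 7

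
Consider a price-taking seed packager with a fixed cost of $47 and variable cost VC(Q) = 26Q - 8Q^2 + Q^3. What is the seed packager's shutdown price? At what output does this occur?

$10 per unit, at Q = 4

The firm shuts down when price falls below the minimum of average variable cost. AVC = VC/Q = 26 - 8Q + Q^2.
dAVC/dQ = -8 + 2Q = 0 gives Q = 4. min AVC = 26 - 8·4 + 4^2 = 10.
So the shutdown price is $10.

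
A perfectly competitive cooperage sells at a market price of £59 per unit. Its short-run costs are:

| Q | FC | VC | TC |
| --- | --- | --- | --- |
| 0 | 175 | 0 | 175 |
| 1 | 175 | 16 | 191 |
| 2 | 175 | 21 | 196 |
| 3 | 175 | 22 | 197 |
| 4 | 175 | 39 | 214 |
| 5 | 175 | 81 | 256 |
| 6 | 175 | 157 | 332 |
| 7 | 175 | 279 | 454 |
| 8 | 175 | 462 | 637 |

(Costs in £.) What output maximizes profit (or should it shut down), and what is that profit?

Compute π = P·Q − TC at each output: Q=0: -175; Q=1: -132; Q=2: -78; Q=3: -20; Q=4: 22; Q=5: 39; Q=6: 22; Q=7: -41; Q=8: -165.
Profit is maximized at Q = 5. AVC there is 81/5 = £16.20 ≤ P, so producing beats shutting down (which would give -£175).

Q = 5; profit = £39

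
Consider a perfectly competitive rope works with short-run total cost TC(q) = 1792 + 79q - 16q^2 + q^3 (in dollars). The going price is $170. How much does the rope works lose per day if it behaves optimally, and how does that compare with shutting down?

AVC = 79 - 16q + q^2 has its minimum $15 at q = 8; price $170 clears that bar, so the firm operates.
MC = 79 - 32q + 3q^2. Setting P = MC and taking the root on the rising branch gives q* = 13.
TR = 170·13 = 2210. TC = 1792 + 520 = 2312. Profit = 2210 − 2312 = -$102.
By producing, the firm covers all variable cost plus $1690 of fixed cost; shutting down would lose the full $1792.

Profit = -$102 at q = 13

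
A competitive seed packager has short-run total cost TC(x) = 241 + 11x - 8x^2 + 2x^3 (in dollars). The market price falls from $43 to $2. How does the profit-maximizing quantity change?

Output falls from 4 to 0 (the firm shuts down)

MC = 11 - 16x + 6x^2; the shutdown threshold is min AVC = $3 (at x = 2).
At P = $43 ≥ min AVC, set P = MC on the rising branch: x = 4.
At P = $2 < min AVC = $3, price no longer covers variable cost at any output, so the firm shuts down: x = 0.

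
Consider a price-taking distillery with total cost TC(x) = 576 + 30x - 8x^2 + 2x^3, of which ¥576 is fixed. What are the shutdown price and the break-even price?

Shutdown price = ¥22; break-even price = ¥150

AVC = 30 - 8x + 2x^2; minimized at x = 2, giving min AVC = ¥22. That is the shutdown price.
ATC = 576/x + 30 - 8x + 2x^2. Setting dATC/dx = −576/x^2 − 8 + 4x = 0 gives x = 6 (since 4·6^3 − 8·6^2 = 576).
min ATC = 576/6 + 30 − 8·6 + 2·6^2 = ¥150. That is the break-even price.
Between these two prices the firm operates at a loss; above ¥150 it earns a profit.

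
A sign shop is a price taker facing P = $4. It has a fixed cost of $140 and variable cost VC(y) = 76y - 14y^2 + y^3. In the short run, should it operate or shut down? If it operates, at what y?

Shut down

Variable cost is VC = 76y - 14y^2 + y^3, so AVC = VC/y = 76 - 14y + y^2 and MC = dTC/dy = 76 - 28y + 3y^2.
AVC hits its minimum where MC = AVC, at y = 7, giving min AVC = 76 - 14·7 + 7^2 = $27.
Since P = $4 < min AVC = $27, price fails to cover variable cost at any output.
Best response: produce nothing and absorb the $140 fixed cost.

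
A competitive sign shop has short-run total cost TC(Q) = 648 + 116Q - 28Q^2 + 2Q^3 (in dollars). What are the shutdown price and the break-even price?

Shutdown price = $18; break-even price = $98

AVC = 116 - 28Q + 2Q^2; minimized at Q = 7, giving min AVC = $18. That is the shutdown price.
ATC = 648/Q + 116 - 28Q + 2Q^2. Setting dATC/dQ = −648/Q^2 − 28 + 4Q = 0 gives Q = 9 (since 4·9^3 − 28·9^2 = 648).
min ATC = 648/9 + 116 − 28·9 + 2·9^2 = $98. That is the break-even price.
For $18 ≤ P < $98 the firm produces at a loss; below $18 it shuts down.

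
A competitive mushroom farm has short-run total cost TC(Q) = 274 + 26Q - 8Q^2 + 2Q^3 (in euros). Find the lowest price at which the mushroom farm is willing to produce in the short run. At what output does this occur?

The firm shuts down when price falls below the minimum of average variable cost. AVC = VC/Q = 26 - 8Q + 2Q^2.
At the minimum of AVC, MC = AVC. MC = 26 - 16Q + 6Q^2; setting MC = AVC gives 4Q^2 - 8Q = 0, so Q = 2. min AVC = 18.
For P < €18 the firm produces nothing.

€18 per unit, at Q = 2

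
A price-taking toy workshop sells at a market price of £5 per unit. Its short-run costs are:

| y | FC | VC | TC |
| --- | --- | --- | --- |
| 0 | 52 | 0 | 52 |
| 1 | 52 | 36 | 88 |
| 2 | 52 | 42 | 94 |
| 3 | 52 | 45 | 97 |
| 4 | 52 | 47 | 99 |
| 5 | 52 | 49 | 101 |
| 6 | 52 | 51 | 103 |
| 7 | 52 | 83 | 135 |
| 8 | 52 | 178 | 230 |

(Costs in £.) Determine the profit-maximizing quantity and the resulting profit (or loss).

y = 0 (shut down); profit = -£52

Tabulate TR − TC: y=0: -52; y=1: -83; y=2: -84; y=3: -82; y=4: -79; y=5: -76; y=6: -73; y=7: -100; y=8: -190.
Profit is highest at y = 0. Equivalently, the lowest AVC in the table is 51/6 ≈ £8.50 at y = 6, and P = £5 falls below it — price never covers variable cost, so the firm shuts down and loses only its fixed cost.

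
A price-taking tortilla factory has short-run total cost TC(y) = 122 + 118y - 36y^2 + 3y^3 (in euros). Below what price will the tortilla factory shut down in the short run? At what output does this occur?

€10 per unit, at y = 6

Short-run supply begins at min AVC. From VC = 118y - 36y^2 + 3y^3, AVC = 118 - 36y + 3y^2.
At the minimum of AVC, MC = AVC. MC = 118 - 72y + 9y^2; setting MC = AVC gives 6y^2 - 36y = 0, so y = 6. min AVC = 10.
So the shutdown price is €10.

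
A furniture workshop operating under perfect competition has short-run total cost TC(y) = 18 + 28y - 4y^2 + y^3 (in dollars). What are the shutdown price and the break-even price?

Shutdown price = min AVC. AVC = 28 - 4y + y^2, with vertex at y = 2 and minimum $24.
ATC = 18/y + 28 - 4y + y^2. Setting dATC/dy = −18/y^2 − 4 + 2y = 0 gives y = 3 (since 2·3^3 − 4·3^2 = 18).
min ATC = 18/3 + 28 − 4·3 + 3^2 = $31. That is the break-even price.
For $24 ≤ P < $31 the firm produces at a loss; below $24 it shuts down.

Shutdown price = $24; break-even price = $31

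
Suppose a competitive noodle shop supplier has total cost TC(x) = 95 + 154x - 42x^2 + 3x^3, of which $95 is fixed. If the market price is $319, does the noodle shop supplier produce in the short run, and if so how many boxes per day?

Produce at x = 11

Variable cost is VC = 154x - 42x^2 + 3x^3, so AVC = VC/x = 154 - 42x + 3x^2 and MC = dTC/dx = 154 - 84x + 9x^2.
AVC is minimized where dAVC/dx = -42 + 6x = 0, at x = 7; min AVC = 154 - 42·7 + 3·7^2 = $7.
Since P = $319 ≥ min AVC = $7, price covers variable cost and the firm should produce.
P = MC gives -165 - 84x + 9x^2 = 0, with roots -5/3 and 11. Take the larger (rising MC): x* = 11.
Check: AVC at x = 11 is $55 ≤ P, so revenue covers variable cost.
Profit = P·x − TC = 319·11 − 700 = $2809.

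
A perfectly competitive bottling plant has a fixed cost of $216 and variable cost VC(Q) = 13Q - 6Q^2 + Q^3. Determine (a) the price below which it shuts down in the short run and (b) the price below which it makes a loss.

Shutdown price = $4; break-even price = $49

Shutdown price = min AVC. AVC = 13 - 6Q + Q^2, with vertex at Q = 3 and minimum $4.
ATC = 216/Q + 13 - 6Q + Q^2. Setting dATC/dQ = −216/Q^2 − 6 + 2Q = 0 gives Q = 6 (since 2·6^3 − 6·6^2 = 216).
min ATC = 216/6 + 13 − 6·6 + 6^2 = $49. That is the break-even price.
Between these two prices the firm operates at a loss; above $49 it earns a profit.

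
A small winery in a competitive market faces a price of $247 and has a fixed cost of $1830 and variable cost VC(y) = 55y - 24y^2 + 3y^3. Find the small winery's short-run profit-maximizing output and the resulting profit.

Profit = -$294 at y = 8

AVC = 55 - 24y + 3y^2 has its minimum $7 at y = 4; price $247 clears that bar, so the firm operates.
With MC = 55 - 48y + 9y^2, P = MC on the upward-sloping part at y* = 8.
TR = 247·8 = 1976. TC = 1830 + 440 = 2270. Profit = 1976 − 2270 = -$294.
Shutting down would mean losing the fixed cost of $1830, so operating at a loss of $294 is better by $1536.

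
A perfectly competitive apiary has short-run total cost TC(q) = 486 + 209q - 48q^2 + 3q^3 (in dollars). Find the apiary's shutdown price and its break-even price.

Shutdown price = $17; break-even price = $74

Shutdown price = min AVC. AVC = 209 - 48q + 3q^2, with vertex at q = 8 and minimum $17.
ATC = 486/q + 209 - 48q + 3q^2. Setting dATC/dq = −486/q^2 − 48 + 6q = 0 gives q = 9 (since 6·9^3 − 48·9^2 = 486).
min ATC = 486/9 + 209 − 48·9 + 3·9^2 = $74. That is the break-even price.
Between these two prices the firm operates at a loss; above $74 it earns a profit.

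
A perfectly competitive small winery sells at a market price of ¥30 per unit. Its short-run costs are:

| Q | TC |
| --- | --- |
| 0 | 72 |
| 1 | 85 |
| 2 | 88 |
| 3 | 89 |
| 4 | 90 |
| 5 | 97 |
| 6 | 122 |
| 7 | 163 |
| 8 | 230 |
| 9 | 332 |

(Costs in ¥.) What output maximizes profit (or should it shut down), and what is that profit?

Profit at each row (π = 30Q − TC): Q=0: -72; Q=1: -55; Q=2: -28; Q=3: 1; Q=4: 30; Q=5: 53; Q=6: 58; Q=7: 47; Q=8: 10; Q=9: -62.
Profit is maximized at Q = 6. AVC there is 50/6 = ¥8.33 ≤ P, so producing beats shutting down (which would give -¥72).

Q = 6; profit = ¥58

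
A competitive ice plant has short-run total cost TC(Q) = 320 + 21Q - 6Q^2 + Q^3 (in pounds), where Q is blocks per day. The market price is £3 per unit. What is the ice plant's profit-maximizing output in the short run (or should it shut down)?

Shut down

Variable cost is VC = 21Q - 6Q^2 + Q^3, so AVC = VC/Q = 21 - 6Q + Q^2 and MC = dTC/dQ = 21 - 12Q + 3Q^2.
AVC hits its minimum where MC = AVC, at Q = 3, giving min AVC = 21 - 6·3 + 3^2 = £12.
Since P = £3 < min AVC = £12, price fails to cover variable cost at any output.
The firm minimizes its loss by shutting down and losing only its fixed cost of £320.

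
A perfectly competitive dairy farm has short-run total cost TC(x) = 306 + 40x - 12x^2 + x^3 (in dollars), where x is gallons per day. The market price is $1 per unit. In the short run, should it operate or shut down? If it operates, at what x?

Shut down

Strip out fixed cost: VC = 40x - 12x^2 + x^3. Then AVC = 40 - 12x + x^2 and MC = 40 - 24x + 3x^2.
AVC is minimized where dAVC/dx = -12 + 2x = 0, at x = 6; min AVC = 40 - 12·6 + 6^2 = $4.
P = $1 lies below min AVC = $4; no output level covers variable cost.
The firm minimizes its loss by shutting down and losing only its fixed cost of $306.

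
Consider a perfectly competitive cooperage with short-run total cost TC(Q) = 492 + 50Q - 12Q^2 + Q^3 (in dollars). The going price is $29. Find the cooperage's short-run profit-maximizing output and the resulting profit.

Profit = -$394 at Q = 7

AVC = 50 - 12Q + Q^2 has its minimum $14 at Q = 6; price $29 clears that bar, so the firm operates.
MC = 50 - 24Q + 3Q^2. Setting P = MC and taking the root on the rising branch gives Q* = 7.
TR = 29·7 = 203. TC = 492 + 105 = 597. Profit = 203 − 597 = -$394.
That loss of $394 beats the $492 the firm would lose by shutting down; producing recovers $98 of fixed cost.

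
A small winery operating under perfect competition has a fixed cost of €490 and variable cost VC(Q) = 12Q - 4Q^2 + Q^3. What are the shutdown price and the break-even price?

Shutdown price = €8; break-even price = €103

AVC = 12 - 4Q + Q^2; minimized at Q = 2, giving min AVC = €8. That is the shutdown price.
ATC = 490/Q + 12 - 4Q + Q^2. Setting dATC/dQ = −490/Q^2 − 4 + 2Q = 0 gives Q = 7 (since 2·7^3 − 4·7^2 = 490).
min ATC = 490/7 + 12 − 4·7 + 7^2 = €103. That is the break-even price.
For €8 ≤ P < €103 the firm produces at a loss; below €8 it shuts down.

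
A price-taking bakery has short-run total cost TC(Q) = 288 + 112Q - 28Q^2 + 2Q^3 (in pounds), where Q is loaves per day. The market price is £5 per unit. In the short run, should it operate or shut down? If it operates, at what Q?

Strip out fixed cost: VC = 112Q - 28Q^2 + 2Q^3. Then AVC = 112 - 28Q + 2Q^2 and MC = 112 - 56Q + 6Q^2.
The AVC parabola has its vertex at Q = 28/4 = 7, where AVC = 112 - 28·7 + 2·7^2 = £14.
With P < min AVC (£5 < £14), every unit sold adds to the loss.
Best response: produce nothing and absorb the £288 fixed cost.

Shut down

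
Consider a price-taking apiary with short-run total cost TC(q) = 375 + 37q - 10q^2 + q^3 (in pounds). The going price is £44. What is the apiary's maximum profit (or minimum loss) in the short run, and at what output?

AVC = 37 - 10q + q^2; min AVC = £12 at q = 5. Since P = £44 ≥ min AVC, the firm produces.
MC = 37 - 20q + 3q^2. Setting P = MC and taking the root on the rising branch gives q* = 7.
TR = 44·7 = 308. TC = 375 + 112 = 487. Profit = 308 − 487 = -£179.
Shutting down would mean losing the fixed cost of £375, so operating at a loss of £179 is better by £196.

Profit = -£179 at q = 7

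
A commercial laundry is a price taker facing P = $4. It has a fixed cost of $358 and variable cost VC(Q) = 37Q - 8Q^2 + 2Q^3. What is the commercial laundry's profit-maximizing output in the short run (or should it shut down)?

Shut down

From TC, MC = TC'(Q) = 37 - 16Q + 6Q^2 and AVC = VC/Q = 37 - 8Q + 2Q^2.
The AVC parabola has its vertex at Q = 8/4 = 2, where AVC = 37 - 8·2 + 2·2^2 = $29.
P = $4 lies below min AVC = $29; no output level covers variable cost.
Shutting down limits the loss to fixed cost, $358.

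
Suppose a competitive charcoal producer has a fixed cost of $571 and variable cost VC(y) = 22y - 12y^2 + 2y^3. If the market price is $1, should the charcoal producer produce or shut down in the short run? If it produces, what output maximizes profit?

Strip out fixed cost: VC = 22y - 12y^2 + 2y^3. Then AVC = 22 - 12y + 2y^2 and MC = 22 - 24y + 6y^2.
AVC is minimized where dAVC/dy = -12 + 4y = 0, at y = 3; min AVC = 22 - 12·3 + 2·3^2 = $4.
With P < min AVC ($1 < $4), every unit sold adds to the loss.
The firm minimizes its loss by shutting down and losing only its fixed cost of $571.

Shut down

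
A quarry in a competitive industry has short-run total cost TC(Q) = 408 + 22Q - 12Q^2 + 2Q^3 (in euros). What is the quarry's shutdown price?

€4 per unit

The shutdown price is the minimum of AVC. VC = 22Q - 12Q^2 + 2Q^3, so AVC = 22 - 12Q + 2Q^2.
dAVC/dQ = -12 + 4Q = 0 gives Q = 3. min AVC = 22 - 12·3 + 2·3^2 = 4.
For P < €4 the firm produces nothing.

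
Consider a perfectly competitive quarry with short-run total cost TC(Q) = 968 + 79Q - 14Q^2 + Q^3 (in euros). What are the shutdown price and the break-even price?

AVC = 79 - 14Q + Q^2; minimized at Q = 7, giving min AVC = €30. That is the shutdown price.
ATC = 968/Q + 79 - 14Q + Q^2. Setting dATC/dQ = −968/Q^2 − 14 + 2Q = 0 gives Q = 11 (since 2·11^3 − 14·11^2 = 968).
min ATC = 968/11 + 79 − 14·11 + 11^2 = €134. That is the break-even price.
Between these two prices the firm operates at a loss; above €134 it earns a profit.

Shutdown price = €30; break-even price = €134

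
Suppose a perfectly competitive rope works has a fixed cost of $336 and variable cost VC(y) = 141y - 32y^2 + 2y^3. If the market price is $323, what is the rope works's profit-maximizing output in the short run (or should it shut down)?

Strip out fixed cost: VC = 141y - 32y^2 + 2y^3. Then AVC = 141 - 32y + 2y^2 and MC = 141 - 64y + 6y^2.
The AVC parabola has its vertex at y = 32/4 = 8, where AVC = 141 - 32·8 + 2·8^2 = $13.
Since P = $323 ≥ min AVC = $13, price covers variable cost and the firm should produce.
Solving P = MC: -182 - 64y + 6y^2 = 0 ⇒ y = -7/3 or 13. On the upward-sloping branch, y* = 13.
Check: AVC at y = 13 is $63 ≤ P, so revenue covers variable cost.
Profit = P·y − TC = 323·13 − 1155 = $3044.

Produce at y = 13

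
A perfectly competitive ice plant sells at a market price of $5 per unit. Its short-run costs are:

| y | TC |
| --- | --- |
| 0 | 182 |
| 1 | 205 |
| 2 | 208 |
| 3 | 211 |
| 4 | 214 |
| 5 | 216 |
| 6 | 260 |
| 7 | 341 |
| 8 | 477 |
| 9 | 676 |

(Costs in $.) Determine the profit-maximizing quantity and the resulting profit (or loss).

y = 0 (shut down); profit = -$182

Profit at each row (π = 5y − TC): y=0: -182; y=1: -200; y=2: -198; y=3: -196; y=4: -194; y=5: -191; y=6: -230; y=7: -306; y=8: -437; y=9: -631.
Profit is highest at y = 0. Equivalently, the lowest AVC in the table is 34/5 ≈ $6.80 at y = 5, and P = $5 falls below it — price never covers variable cost, so the firm shuts down and loses only its fixed cost.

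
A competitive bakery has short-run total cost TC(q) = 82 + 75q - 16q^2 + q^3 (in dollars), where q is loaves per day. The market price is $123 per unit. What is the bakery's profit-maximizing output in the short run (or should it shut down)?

Strip out fixed cost: VC = 75q - 16q^2 + q^3. Then AVC = 75 - 16q + q^2 and MC = 75 - 32q + 3q^2.
AVC hits its minimum where MC = AVC, at q = 8, giving min AVC = 75 - 16·8 + 8^2 = $11.
Since P = $123 ≥ min AVC = $11, price covers variable cost and the firm should produce.
P = MC gives -48 - 32q + 3q^2 = 0, with roots -4/3 and 12. Take the larger (rising MC): q* = 12.
Check: AVC at q = 12 is $27 ≤ P, so revenue covers variable cost.
Profit = P·q − TC = 123·12 − 406 = $1070.

Produce at q = 12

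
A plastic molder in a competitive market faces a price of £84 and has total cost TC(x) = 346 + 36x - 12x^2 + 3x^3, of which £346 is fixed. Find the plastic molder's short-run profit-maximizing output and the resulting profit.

AVC = 36 - 12x + 3x^2; min AVC = £24 at x = 2. Since P = £84 ≥ min AVC, the firm produces.
With MC = 36 - 24x + 9x^2, P = MC on the upward-sloping part at x* = 4.
TR = 84·4 = 336. TC = 346 + 144 = 490. Profit = 336 − 490 = -£154.
Shutting down would mean losing the fixed cost of £346, so operating at a loss of £154 is better by £192.

Profit = -£154 at x = 4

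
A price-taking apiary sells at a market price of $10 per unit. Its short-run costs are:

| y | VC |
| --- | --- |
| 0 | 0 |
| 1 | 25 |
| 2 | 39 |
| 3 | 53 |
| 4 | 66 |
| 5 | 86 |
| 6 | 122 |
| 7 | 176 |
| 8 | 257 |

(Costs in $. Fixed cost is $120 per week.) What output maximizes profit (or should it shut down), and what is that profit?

y = 0 (shut down); profit = -$120

Compute π = P·y − TC at each output: y=0: -120; y=1: -135; y=2: -139; y=3: -143; y=4: -146; y=5: -156; y=6: -182; y=7: -226; y=8: -297.
Profit is highest at y = 0. Equivalently, the lowest AVC in the table is 66/4 ≈ $16.50 at y = 4, and P = $10 falls below it — price never covers variable cost, so the firm shuts down and loses only its fixed cost.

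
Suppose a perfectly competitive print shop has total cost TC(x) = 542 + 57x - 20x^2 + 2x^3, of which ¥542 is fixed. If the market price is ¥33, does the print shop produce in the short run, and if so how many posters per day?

From TC, MC = TC'(x) = 57 - 40x + 6x^2 and AVC = VC/x = 57 - 20x + 2x^2.
AVC hits its minimum where MC = AVC, at x = 5, giving min AVC = 57 - 20·5 + 2·5^2 = ¥7.
Since P = ¥33 ≥ min AVC = ¥7, price covers variable cost and the firm should produce.
Set P = MC: 33 = 57 - 40x + 6x^2 → 24 - 40x + 6x^2 = 0. The roots are x = 2/3 and x = 6; the profit-maximizing output is on the rising part of MC, so x* = 6.
Check: AVC at x = 6 is ¥9 ≤ P, so revenue covers variable cost.
Profit = P·x − TC = 33·6 − 596 = -¥398, a loss, but smaller than the ¥542 fixed cost the firm would lose by shutting down.

Produce at x = 6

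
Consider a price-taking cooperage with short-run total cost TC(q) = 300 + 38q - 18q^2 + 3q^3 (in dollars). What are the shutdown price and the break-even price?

Shutdown price = min AVC. AVC = 38 - 18q + 3q^2, with vertex at q = 3 and minimum $11.
ATC = 300/q + 38 - 18q + 3q^2. Setting dATC/dq = −300/q^2 − 18 + 6q = 0 gives q = 5 (since 6·5^3 − 18·5^2 = 300).
min ATC = 300/5 + 38 − 18·5 + 3·5^2 = $83. That is the break-even price.
Between these two prices the firm operates at a loss; above $83 it earns a profit.

Shutdown price = $11; break-even price = $83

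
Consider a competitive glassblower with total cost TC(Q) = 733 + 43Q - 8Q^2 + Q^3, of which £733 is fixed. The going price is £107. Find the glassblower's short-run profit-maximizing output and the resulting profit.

Profit = -£221 at Q = 8

AVC = 43 - 8Q + Q^2; min AVC = £27 at Q = 4. Since P = £107 ≥ min AVC, the firm produces.
MC = 43 - 16Q + 3Q^2. Setting P = MC and taking the root on the rising branch gives Q* = 8.
TR = 107·8 = 856. TC = 733 + 344 = 1077. Profit = 856 − 1077 = -£221.
By producing, the firm covers all variable cost plus £512 of fixed cost; shutting down would lose the full £733.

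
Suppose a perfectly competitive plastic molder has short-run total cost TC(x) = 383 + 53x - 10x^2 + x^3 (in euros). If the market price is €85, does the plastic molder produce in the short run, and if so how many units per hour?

Produce at x = 8

Strip out fixed cost: VC = 53x - 10x^2 + x^3. Then AVC = 53 - 10x + x^2 and MC = 53 - 20x + 3x^2.
The AVC parabola has its vertex at x = 10/2 = 5, where AVC = 53 - 10·5 + 5^2 = €28.
Since P = €85 ≥ min AVC = €28, price covers variable cost and the firm should produce.
Set P = MC: 85 = 53 - 20x + 3x^2 → -32 - 20x + 3x^2 = 0. The roots are x = -4/3 and x = 8; the profit-maximizing output is on the rising part of MC, so x* = 8.
Check: AVC at x = 8 is €37 ≤ P, so revenue covers variable cost.
Profit = P·x − TC = 85·8 − 679 = €1.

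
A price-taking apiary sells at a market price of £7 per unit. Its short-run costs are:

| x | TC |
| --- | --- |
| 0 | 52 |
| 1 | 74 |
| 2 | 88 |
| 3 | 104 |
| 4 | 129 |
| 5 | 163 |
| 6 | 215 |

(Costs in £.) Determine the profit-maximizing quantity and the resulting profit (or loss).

x = 0 (shut down); profit = -£52

Compute π = P·x − TC at each output: x=0: -52; x=1: -67; x=2: -74; x=3: -83; x=4: -101; x=5: -128; x=6: -173.
Profit is highest at x = 0. Equivalently, the lowest AVC in the table is 52/3 ≈ £17.33 at x = 3, and P = £7 falls below it — price never covers variable cost, so the firm shuts down and loses only its fixed cost.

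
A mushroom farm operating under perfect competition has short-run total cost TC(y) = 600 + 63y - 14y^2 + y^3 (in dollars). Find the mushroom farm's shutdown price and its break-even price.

AVC = 63 - 14y + y^2; minimized at y = 7, giving min AVC = $14. That is the shutdown price.
ATC = 600/y + 63 - 14y + y^2. Setting dATC/dy = −600/y^2 − 14 + 2y = 0 gives y = 10 (since 2·10^3 − 14·10^2 = 600).
min ATC = 600/10 + 63 − 14·10 + 10^2 = $83. That is the break-even price.
Between these two prices the firm operates at a loss; above $83 it earns a profit.

Shutdown price = $14; break-even price = $83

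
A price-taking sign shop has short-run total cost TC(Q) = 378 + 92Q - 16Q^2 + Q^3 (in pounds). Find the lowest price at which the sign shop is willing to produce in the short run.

£28 per unit

The firm shuts down when price falls below the minimum of average variable cost. AVC = VC/Q = 92 - 16Q + Q^2.
At the minimum of AVC, MC = AVC. MC = 92 - 32Q + 3Q^2; setting MC = AVC gives 2Q^2 - 16Q = 0, so Q = 8. min AVC = 28.
For P < £28 the firm produces nothing.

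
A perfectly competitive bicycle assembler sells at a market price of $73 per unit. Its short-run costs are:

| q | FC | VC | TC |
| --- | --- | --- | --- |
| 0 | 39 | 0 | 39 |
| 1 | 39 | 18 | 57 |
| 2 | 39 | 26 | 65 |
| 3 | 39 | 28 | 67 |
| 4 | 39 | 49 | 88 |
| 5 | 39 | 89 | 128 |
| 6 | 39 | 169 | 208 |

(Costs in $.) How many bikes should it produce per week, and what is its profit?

q = 5; profit = $237

Profit at each row (π = 73q − TC): q=0: -39; q=1: 16; q=2: 81; q=3: 152; q=4: 204; q=5: 237; q=6: 230.
Profit is maximized at q = 5. AVC there is 89/5 = $17.80 ≤ P, so producing beats shutting down (which would give -$39).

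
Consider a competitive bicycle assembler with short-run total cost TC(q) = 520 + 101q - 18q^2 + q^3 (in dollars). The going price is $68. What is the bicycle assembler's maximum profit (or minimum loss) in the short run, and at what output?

Profit = -$36 at q = 11

AVC = 101 - 18q + q^2; min AVC = $20 at q = 9. Since P = $68 ≥ min AVC, the firm produces.
MC = 101 - 36q + 3q^2. Setting P = MC and taking the root on the rising branch gives q* = 11.
TR = 68·11 = 748. TC = 520 + 264 = 784. Profit = 748 − 784 = -$36.
That loss of $36 beats the $520 the firm would lose by shutting down; producing recovers $484 of fixed cost.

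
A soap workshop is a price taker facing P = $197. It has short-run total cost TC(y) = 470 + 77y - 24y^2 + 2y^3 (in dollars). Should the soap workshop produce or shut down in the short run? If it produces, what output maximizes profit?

Produce at y = 10

Variable cost is VC = 77y - 24y^2 + 2y^3, so AVC = VC/y = 77 - 24y + 2y^2 and MC = dTC/dy = 77 - 48y + 6y^2.
AVC is minimized where dAVC/dy = -24 + 4y = 0, at y = 6; min AVC = 77 - 24·6 + 2·6^2 = $5.
Since P = $197 ≥ min AVC = $5, price covers variable cost and the firm should produce.
Set P = MC: 197 = 77 - 48y + 6y^2 → -120 - 48y + 6y^2 = 0. The roots are y = -2 and y = 10; the profit-maximizing output is on the rising part of MC, so y* = 10.
Check: AVC at y = 10 is $37 ≤ P, so revenue covers variable cost.
Profit = P·y − TC = 197·10 − 840 = $1130.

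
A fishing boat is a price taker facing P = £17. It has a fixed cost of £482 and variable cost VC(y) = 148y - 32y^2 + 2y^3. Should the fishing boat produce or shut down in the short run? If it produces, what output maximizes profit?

Strip out fixed cost: VC = 148y - 32y^2 + 2y^3. Then AVC = 148 - 32y + 2y^2 and MC = 148 - 64y + 6y^2.
AVC is minimized where dAVC/dy = -32 + 4y = 0, at y = 8; min AVC = 148 - 32·8 + 2·8^2 = £20.
Since P = £17 < min AVC = £20, price fails to cover variable cost at any output.
The firm minimizes its loss by shutting down and losing only its fixed cost of £482.

Shut down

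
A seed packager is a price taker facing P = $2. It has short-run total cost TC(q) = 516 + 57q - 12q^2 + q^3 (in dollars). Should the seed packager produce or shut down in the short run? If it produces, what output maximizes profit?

From TC, MC = TC'(q) = 57 - 24q + 3q^2 and AVC = VC/q = 57 - 12q + q^2.
The AVC parabola has its vertex at q = 12/2 = 6, where AVC = 57 - 12·6 + 6^2 = $21.
Since P = $2 < min AVC = $21, price fails to cover variable cost at any output.
Best response: produce nothing and absorb the $516 fixed cost.

Shut down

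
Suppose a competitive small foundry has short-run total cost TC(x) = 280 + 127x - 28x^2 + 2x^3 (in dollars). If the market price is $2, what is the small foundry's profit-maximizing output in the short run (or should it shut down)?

Shut down

From TC, MC = TC'(x) = 127 - 56x + 6x^2 and AVC = VC/x = 127 - 28x + 2x^2.
AVC is minimized where dAVC/dx = -28 + 4x = 0, at x = 7; min AVC = 127 - 28·7 + 2·7^2 = $29.
P = $2 lies below min AVC = $29; no output level covers variable cost.
The firm minimizes its loss by shutting down and losing only its fixed cost of $280.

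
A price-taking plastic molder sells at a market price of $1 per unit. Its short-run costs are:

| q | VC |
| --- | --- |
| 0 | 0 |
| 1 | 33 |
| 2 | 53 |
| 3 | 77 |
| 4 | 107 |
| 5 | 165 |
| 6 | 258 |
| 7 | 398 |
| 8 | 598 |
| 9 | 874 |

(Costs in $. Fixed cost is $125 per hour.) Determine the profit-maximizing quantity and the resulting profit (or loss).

q = 0 (shut down); profit = -$125

Profit at each row (π = 1q − TC): q=0: -125; q=1: -157; q=2: -176; q=3: -199; q=4: -228; q=5: -285; q=6: -377; q=7: -516; q=8: -715; q=9: -990.
Profit is highest at q = 0. Equivalently, the lowest AVC in the table is 77/3 ≈ $25.67 at q = 3, and P = $1 falls below it — price never covers variable cost, so the firm shuts down and loses only its fixed cost.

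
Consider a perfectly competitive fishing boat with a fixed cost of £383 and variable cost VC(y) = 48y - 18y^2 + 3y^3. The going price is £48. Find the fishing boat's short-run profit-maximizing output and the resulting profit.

AVC = 48 - 18y + 3y^2; min AVC = £21 at y = 3. Since P = £48 ≥ min AVC, the firm produces.
With MC = 48 - 36y + 9y^2, P = MC on the upward-sloping part at y* = 4.
TR = 48·4 = 192. TC = 383 + 96 = 479. Profit = 192 − 479 = -£287.
By producing, the firm covers all variable cost plus £96 of fixed cost; shutting down would lose the full £383.

Profit = -£287 at y = 4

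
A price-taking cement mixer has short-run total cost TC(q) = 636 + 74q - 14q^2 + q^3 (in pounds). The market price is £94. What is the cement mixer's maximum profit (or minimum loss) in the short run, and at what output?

Profit = -£36 at q = 10

AVC = 74 - 14q + q^2 has its minimum £25 at q = 7; price £94 clears that bar, so the firm operates.
With MC = 74 - 28q + 3q^2, P = MC on the upward-sloping part at q* = 10.
TR = 94·10 = 940. TC = 636 + 340 = 976. Profit = 940 − 976 = -£36.
By producing, the firm covers all variable cost plus £600 of fixed cost; shutting down would lose the full £636.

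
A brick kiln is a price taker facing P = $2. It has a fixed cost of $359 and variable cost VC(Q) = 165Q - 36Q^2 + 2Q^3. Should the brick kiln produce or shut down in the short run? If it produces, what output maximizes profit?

Shut down

Variable cost is VC = 165Q - 36Q^2 + 2Q^3, so AVC = VC/Q = 165 - 36Q + 2Q^2 and MC = dTC/dQ = 165 - 72Q + 6Q^2.
AVC hits its minimum where MC = AVC, at Q = 9, giving min AVC = 165 - 36·9 + 2·9^2 = $3.
With P < min AVC ($2 < $3), every unit sold adds to the loss.
The firm minimizes its loss by shutting down and losing only its fixed cost of $359.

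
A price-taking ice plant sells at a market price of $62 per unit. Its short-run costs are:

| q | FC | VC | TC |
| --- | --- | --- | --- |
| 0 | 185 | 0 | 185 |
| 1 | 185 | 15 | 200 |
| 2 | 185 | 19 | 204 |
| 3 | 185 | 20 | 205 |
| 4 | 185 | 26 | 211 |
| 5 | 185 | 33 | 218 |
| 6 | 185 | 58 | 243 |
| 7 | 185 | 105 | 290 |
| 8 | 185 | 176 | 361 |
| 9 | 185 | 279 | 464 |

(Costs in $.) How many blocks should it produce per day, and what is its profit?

Profit at each row (π = 62q − TC): q=0: -185; q=1: -138; q=2: -80; q=3: -19; q=4: 37; q=5: 92; q=6: 129; q=7: 144; q=8: 135; q=9: 94.
Profit is maximized at q = 7. AVC there is 105/7 = $15 ≤ P, so producing beats shutting down (which would give -$185).

q = 7; profit = $144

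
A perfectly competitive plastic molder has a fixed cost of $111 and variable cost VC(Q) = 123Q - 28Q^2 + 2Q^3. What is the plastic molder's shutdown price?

The firm shuts down when price falls below the minimum of average variable cost. AVC = VC/Q = 123 - 28Q + 2Q^2.
At the minimum of AVC, MC = AVC. MC = 123 - 56Q + 6Q^2; setting MC = AVC gives 4Q^2 - 28Q = 0, so Q = 7. min AVC = 25.
So the shutdown price is $25.

$25 per unit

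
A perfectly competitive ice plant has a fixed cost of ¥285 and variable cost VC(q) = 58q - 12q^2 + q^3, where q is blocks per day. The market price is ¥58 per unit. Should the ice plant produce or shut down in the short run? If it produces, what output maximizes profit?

Strip out fixed cost: VC = 58q - 12q^2 + q^3. Then AVC = 58 - 12q + q^2 and MC = 58 - 24q + 3q^2.
AVC hits its minimum where MC = AVC, at q = 6, giving min AVC = 58 - 12·6 + 6^2 = ¥22.
Because ¥58 ≥ ¥22, revenue can cover variable cost; the firm operates.
Solving P = MC: -24q + 3q^2 = 0 ⇒ q = 0 or 8. On the upward-sloping branch, q* = 8.
Check: AVC at q = 8 is ¥26 ≤ P, so revenue covers variable cost.
Profit = P·q − TC = 58·8 − 493 = -¥29, a loss, but smaller than the ¥285 fixed cost the firm would lose by shutting down.

Produce at q = 8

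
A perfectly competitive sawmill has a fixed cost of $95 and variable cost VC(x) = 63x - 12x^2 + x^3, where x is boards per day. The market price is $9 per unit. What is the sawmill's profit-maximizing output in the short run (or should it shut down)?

Variable cost is VC = 63x - 12x^2 + x^3, so AVC = VC/x = 63 - 12x + x^2 and MC = dTC/dx = 63 - 24x + 3x^2.
The AVC parabola has its vertex at x = 12/2 = 6, where AVC = 63 - 12·6 + 6^2 = $27.
Since P = $9 < min AVC = $27, price fails to cover variable cost at any output.
Best response: produce nothing and absorb the $95 fixed cost.

Shut down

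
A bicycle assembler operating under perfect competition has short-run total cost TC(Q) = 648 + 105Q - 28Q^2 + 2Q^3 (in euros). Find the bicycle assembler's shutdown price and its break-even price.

Shutdown price = min AVC. AVC = 105 - 28Q + 2Q^2, with vertex at Q = 7 and minimum €7.
ATC = 648/Q + 105 - 28Q + 2Q^2. Setting dATC/dQ = −648/Q^2 − 28 + 4Q = 0 gives Q = 9 (since 4·9^3 − 28·9^2 = 648).
min ATC = 648/9 + 105 − 28·9 + 2·9^2 = €87. That is the break-even price.
Between these two prices the firm operates at a loss; above €87 it earns a profit.

Shutdown price = €7; break-even price = €87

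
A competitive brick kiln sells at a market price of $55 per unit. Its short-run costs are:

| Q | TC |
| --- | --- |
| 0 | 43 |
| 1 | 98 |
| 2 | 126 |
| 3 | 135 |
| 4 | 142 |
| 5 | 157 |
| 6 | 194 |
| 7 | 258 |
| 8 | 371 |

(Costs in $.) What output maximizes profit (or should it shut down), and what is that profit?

Profit at each row (π = 55Q − TC): Q=0: -43; Q=1: -43; Q=2: -16; Q=3: 30; Q=4: 78; Q=5: 118; Q=6: 136; Q=7: 127; Q=8: 69.
Profit is maximized at Q = 6. AVC there is 151/6 = $25.17 ≤ P, so producing beats shutting down (which would give -$43).

Q = 6; profit = $136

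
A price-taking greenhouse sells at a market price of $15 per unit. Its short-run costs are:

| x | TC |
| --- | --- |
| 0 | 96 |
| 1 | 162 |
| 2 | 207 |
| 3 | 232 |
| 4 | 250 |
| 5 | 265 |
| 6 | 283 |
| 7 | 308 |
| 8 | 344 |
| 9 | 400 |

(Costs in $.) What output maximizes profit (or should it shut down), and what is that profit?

Compute π = P·x − TC at each output: x=0: -96; x=1: -147; x=2: -177; x=3: -187; x=4: -190; x=5: -190; x=6: -193; x=7: -203; x=8: -224; x=9: -265.
Profit is highest at x = 0. Equivalently, the lowest AVC in the table is 212/7 ≈ $30.29 at x = 7, and P = $15 falls below it — price never covers variable cost, so the firm shuts down and loses only its fixed cost.

x = 0 (shut down); profit = -$96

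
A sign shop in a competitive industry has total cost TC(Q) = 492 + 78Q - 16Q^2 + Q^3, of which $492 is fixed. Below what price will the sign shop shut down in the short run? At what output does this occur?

$14 per unit, at Q = 8

The shutdown price is the minimum of AVC. VC = 78Q - 16Q^2 + Q^3, so AVC = 78 - 16Q + Q^2.
At the minimum of AVC, MC = AVC. MC = 78 - 32Q + 3Q^2; setting MC = AVC gives 2Q^2 - 16Q = 0, so Q = 8. min AVC = 14.
So the shutdown price is $14.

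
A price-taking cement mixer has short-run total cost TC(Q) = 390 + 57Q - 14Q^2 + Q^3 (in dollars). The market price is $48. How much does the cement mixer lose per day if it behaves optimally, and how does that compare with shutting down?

AVC = 57 - 14Q + Q^2; min AVC = $8 at Q = 7. Since P = $48 ≥ min AVC, the firm produces.
MC = 57 - 28Q + 3Q^2. Setting P = MC and taking the root on the rising branch gives Q* = 9.
TR = 48·9 = 432. TC = 390 + 108 = 498. Profit = 432 − 498 = -$66.
By producing, the firm covers all variable cost plus $324 of fixed cost; shutting down would lose the full $390.

Profit = -$66 at Q = 9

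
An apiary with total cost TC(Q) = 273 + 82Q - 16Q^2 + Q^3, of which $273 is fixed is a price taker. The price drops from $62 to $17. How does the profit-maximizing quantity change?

Output falls from 10 to 0 (the firm shuts down)

MC = 82 - 32Q + 3Q^2; the shutdown threshold is min AVC = $18 (at Q = 8).
At P = $62 ≥ min AVC, set P = MC on the rising branch: Q = 10.
At P = $17 < min AVC = $18, price no longer covers variable cost at any output, so the firm shuts down: Q = 0.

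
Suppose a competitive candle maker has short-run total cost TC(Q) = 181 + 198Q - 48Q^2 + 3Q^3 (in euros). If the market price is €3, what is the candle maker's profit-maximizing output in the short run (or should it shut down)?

Shut down

Variable cost is VC = 198Q - 48Q^2 + 3Q^3, so AVC = VC/Q = 198 - 48Q + 3Q^2 and MC = dTC/dQ = 198 - 96Q + 9Q^2.
AVC is minimized where dAVC/dQ = -48 + 6Q = 0, at Q = 8; min AVC = 198 - 48·8 + 3·8^2 = €6.
Since P = €3 < min AVC = €6, price fails to cover variable cost at any output.
Shutting down limits the loss to fixed cost, €181.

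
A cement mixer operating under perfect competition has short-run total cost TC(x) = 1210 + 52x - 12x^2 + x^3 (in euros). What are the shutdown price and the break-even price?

AVC = 52 - 12x + x^2; minimized at x = 6, giving min AVC = €16. That is the shutdown price.
ATC = 1210/x + 52 - 12x + x^2. Setting dATC/dx = −1210/x^2 − 12 + 2x = 0 gives x = 11 (since 2·11^3 − 12·11^2 = 1210).
min ATC = 1210/11 + 52 − 12·11 + 11^2 = €151. That is the break-even price.
For €16 ≤ P < €151 the firm produces at a loss; below €16 it shuts down.

Shutdown price = €16; break-even price = €151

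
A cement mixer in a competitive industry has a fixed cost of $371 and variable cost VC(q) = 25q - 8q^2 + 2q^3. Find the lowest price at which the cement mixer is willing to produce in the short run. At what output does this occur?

$17 per unit, at q = 2

The shutdown price is the minimum of AVC. VC = 25q - 8q^2 + 2q^3, so AVC = 25 - 8q + 2q^2.
dAVC/dq = -8 + 4q = 0 gives q = 2. min AVC = 25 - 8·2 + 2·2^2 = 17.
The firm shuts down for any P below $17.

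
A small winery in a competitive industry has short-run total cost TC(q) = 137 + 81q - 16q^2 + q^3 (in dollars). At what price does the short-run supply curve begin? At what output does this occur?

The shutdown price is the minimum of AVC. VC = 81q - 16q^2 + q^3, so AVC = 81 - 16q + q^2.
dAVC/dq = -16 + 2q = 0 gives q = 8. min AVC = 81 - 16·8 + 8^2 = 17.
For P < $17 the firm produces nothing.

$17 per unit, at q = 8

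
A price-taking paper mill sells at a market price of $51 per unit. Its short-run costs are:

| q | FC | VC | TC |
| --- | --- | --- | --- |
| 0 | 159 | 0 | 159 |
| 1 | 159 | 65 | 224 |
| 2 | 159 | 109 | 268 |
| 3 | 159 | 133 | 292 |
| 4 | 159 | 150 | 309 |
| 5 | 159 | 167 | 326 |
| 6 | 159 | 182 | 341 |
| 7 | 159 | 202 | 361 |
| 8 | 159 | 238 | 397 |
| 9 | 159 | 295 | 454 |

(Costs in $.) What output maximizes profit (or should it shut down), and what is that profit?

Compute π = P·q − TC at each output: q=0: -159; q=1: -173; q=2: -166; q=3: -139; q=4: -105; q=5: -71; q=6: -35; q=7: -4; q=8: 11; q=9: 5.
Profit is maximized at q = 8. AVC there is 238/8 = $29.75 ≤ P, so producing beats shutting down (which would give -$159).

q = 8; profit = $11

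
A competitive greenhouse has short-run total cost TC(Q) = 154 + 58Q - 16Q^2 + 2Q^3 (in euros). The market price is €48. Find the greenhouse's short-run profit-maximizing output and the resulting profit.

AVC = 58 - 16Q + 2Q^2 has its minimum €26 at Q = 4; price €48 clears that bar, so the firm operates.
With MC = 58 - 32Q + 6Q^2, P = MC on the upward-sloping part at Q* = 5.
TR = 48·5 = 240. TC = 154 + 140 = 294. Profit = 240 − 294 = -€54.
Shutting down would mean losing the fixed cost of €154, so operating at a loss of €54 is better by €100.

Profit = -€54 at Q = 5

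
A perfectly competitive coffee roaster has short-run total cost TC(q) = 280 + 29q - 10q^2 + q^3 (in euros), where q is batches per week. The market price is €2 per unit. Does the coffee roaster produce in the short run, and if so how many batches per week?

Strip out fixed cost: VC = 29q - 10q^2 + q^3. Then AVC = 29 - 10q + q^2 and MC = 29 - 20q + 3q^2.
AVC hits its minimum where MC = AVC, at q = 5, giving min AVC = 29 - 10·5 + 5^2 = €4.
With P < min AVC (€2 < €4), every unit sold adds to the loss.
The firm minimizes its loss by shutting down and losing only its fixed cost of €280.

Shut down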